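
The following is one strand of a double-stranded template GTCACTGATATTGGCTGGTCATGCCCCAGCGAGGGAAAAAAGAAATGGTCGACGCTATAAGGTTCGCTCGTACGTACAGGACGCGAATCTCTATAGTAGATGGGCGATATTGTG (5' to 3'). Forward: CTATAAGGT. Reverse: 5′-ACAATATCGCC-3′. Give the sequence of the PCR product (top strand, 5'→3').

The forward primer matches the template at positions 55–63.
The reverse primer's reverse complement is GGCGATATTGT, which matches the template at positions 103–113.
The product is the template from position 55 through 113 (59 bp).

5'-CTATAAGGTTCGCTCGTACGTACAGGACGCGAATCTCTATAGTAGATGGGCGATATTGT-3'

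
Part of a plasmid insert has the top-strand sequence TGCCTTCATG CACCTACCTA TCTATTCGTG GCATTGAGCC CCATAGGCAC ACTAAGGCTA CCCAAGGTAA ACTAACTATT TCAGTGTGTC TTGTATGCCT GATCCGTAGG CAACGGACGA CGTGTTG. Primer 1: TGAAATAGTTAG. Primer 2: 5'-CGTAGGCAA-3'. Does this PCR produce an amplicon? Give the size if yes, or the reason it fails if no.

Primer 1 (TGAAATAGTTAG) has reverse complement CTAACTATTTCA, which matches the top strand at positions 72–83; primer 1 anneals to the top strand there with its 3' end pointing upstream toward position 72.
Primer 2 (CGTAGGCAA) matches the top strand directly at positions 105–113; it anneals to the bottom strand with its 3' end pointing downstream toward position 113.
The 3' ends diverge (primer 1 extends toward position 1, primer 2 toward position 127), so the primers never converge on a shared product.

No product — the primers' 3' ends point away from each other.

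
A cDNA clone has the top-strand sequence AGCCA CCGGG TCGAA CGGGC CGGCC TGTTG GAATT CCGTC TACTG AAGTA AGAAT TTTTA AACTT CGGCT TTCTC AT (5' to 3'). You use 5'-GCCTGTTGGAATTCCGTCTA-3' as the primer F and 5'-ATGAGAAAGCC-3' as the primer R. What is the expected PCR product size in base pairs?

Scanning the template, GCCTGTTGGAATTCCGTCTA occurs at positions 23–42; this primer anneals to the bottom strand there with its 3' end pointing downstream.
Reverse complement of the reverse primer: GGCTTTCTCAT. This occurs on the top strand at positions 67–77.
The product runs from position 23 to position 77, so its length is 77 − 23 + 1 = 55 bp.

55 bp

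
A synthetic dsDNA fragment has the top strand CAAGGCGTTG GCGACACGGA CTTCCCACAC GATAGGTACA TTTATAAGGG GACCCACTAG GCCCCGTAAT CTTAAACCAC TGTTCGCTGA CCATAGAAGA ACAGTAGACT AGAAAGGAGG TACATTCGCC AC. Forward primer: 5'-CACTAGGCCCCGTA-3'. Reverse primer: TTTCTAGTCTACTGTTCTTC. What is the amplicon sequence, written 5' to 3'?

5'-CACTAGGCCCCGTAATCTTAAACCACTGTTCGCTGACCATAGAAGAACAGTAGACTAGAAA-3'

Forward primer CACTAGGCCCCGTA is found on the top strand at positions 55–68.
Taking the reverse complement of TTTCTAGTCTACTGTTCTTC gives GAAGAACAGTAGACTAGAAA, found at positions 96–115 on the template; the primer anneals here to the top strand with its 3' end pointing upstream.
The product is the template from position 55 through 115 (61 bp).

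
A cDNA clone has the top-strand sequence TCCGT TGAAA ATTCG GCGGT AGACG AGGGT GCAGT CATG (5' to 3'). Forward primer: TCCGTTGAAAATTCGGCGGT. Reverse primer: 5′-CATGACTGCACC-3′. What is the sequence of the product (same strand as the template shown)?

5'-TCCGTTGAAAATTCGGCGGTAGACGAGGGTGCAGTCATG-3'

Forward primer TCCGTTGAAAATTCGGCGGT is found on the top strand at positions 1–20.
The reverse primer's reverse complement is GGTGCAGTCATG, which matches the template at positions 28–39.
The product is the template from position 1 through 39 (39 bp).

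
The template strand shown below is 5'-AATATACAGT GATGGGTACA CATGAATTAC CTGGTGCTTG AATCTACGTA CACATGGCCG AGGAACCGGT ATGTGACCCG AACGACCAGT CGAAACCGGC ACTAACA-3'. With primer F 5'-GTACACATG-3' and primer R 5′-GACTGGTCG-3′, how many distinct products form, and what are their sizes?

Two products: 76 bp, 44 bp

The forward primer GTACACATG matches the top strand at positions 16–24, 48–56.
The reverse primer's reverse complement is CGACCAGTC, matching at positions 83–91.
Each forward site pairs with the reverse site to give a product ending at position 91: sizes 76, 44 bp.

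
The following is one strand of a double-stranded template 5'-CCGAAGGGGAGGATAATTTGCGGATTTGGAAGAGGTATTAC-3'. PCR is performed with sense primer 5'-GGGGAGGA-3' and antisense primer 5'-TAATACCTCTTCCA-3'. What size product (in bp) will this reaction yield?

Scanning the template, GGGGAGGA occurs at positions 6–13; this primer anneals to the bottom strand there with its 3' end pointing downstream.
The reverse primer's reverse complement is TGGAAGAGGTATTA, which matches the template at positions 27–40.
Product length = (reverse-primer end) − (forward-primer start) + 1 = 40 − 6 + 1 = 35 bp.

35 bp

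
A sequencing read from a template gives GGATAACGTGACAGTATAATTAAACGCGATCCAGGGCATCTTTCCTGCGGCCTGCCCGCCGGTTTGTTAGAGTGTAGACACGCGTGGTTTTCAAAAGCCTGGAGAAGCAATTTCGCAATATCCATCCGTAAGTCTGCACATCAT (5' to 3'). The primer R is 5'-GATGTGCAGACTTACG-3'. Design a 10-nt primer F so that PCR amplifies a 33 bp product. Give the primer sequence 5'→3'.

5'-ATTTCGCAAT-3'

The reverse primer's reverse complement CGTAAGTCTGCACATC matches the template at positions 127–142, so the product ends at position 142.
A 33 bp product then starts at position 142 − 33 + 1 = 110.
The forward primer is identical to the top strand there: ATTTCGCAAT.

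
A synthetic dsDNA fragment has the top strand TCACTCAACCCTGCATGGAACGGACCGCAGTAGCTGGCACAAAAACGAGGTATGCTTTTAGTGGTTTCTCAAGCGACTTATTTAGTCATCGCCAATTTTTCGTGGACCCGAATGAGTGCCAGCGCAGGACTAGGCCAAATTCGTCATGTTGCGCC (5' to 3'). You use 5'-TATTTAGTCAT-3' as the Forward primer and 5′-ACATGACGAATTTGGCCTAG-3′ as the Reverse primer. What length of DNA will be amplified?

71 bp

The forward primer matches the template at positions 79–89.
Taking the reverse complement of ACATGACGAATTTGGCCTAG gives CTAGGCCAAATTCGTCATGT, found at positions 130–149 on the template; the primer anneals here to the top strand with its 3' end pointing upstream.
Amplicon spans positions 79–149: 71 bp.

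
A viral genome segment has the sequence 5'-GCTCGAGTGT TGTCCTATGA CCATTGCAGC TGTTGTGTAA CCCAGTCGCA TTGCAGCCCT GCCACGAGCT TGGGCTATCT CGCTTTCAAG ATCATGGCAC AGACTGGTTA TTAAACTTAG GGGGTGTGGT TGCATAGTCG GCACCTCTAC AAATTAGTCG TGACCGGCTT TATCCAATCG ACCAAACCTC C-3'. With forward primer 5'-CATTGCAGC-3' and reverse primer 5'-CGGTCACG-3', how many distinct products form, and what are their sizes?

Two products: 145 bp, 118 bp

The forward primer CATTGCAGC matches the top strand at positions 22–30, 49–57.
The reverse primer's reverse complement is CGTGACCG, matching at positions 159–166.
Each forward site pairs with the reverse site to give a product ending at position 166: sizes 145, 118 bp.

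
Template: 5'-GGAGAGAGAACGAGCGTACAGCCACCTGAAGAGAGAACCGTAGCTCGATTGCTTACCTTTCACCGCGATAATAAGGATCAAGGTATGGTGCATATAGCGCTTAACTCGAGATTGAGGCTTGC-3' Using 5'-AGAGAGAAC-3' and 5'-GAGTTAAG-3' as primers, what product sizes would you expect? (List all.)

105 bp, 78 bp

The forward primer AGAGAGAAC matches the top strand at positions 3–11, 30–38.
The reverse primer's reverse complement is CTTAACTC, matching at positions 100–107.
Each forward site pairs with the reverse site to give a product ending at position 107: sizes 105, 78 bp.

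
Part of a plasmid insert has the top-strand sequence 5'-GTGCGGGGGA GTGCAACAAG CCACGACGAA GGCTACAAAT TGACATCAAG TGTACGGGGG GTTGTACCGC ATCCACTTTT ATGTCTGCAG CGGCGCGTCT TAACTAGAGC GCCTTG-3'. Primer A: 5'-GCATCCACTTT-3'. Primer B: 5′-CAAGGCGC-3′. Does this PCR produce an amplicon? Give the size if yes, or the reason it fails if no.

Yes — a 48 bp product.

Primer A (GCATCCACTTT) matches the top strand at positions 69–79; it acts as a forward primer.
Primer B's reverse complement is GCGCCTTG, matching the top strand at positions 109–116; it acts as a reverse primer.
The 3' ends face each other across positions 69–116, giving a 48 bp product.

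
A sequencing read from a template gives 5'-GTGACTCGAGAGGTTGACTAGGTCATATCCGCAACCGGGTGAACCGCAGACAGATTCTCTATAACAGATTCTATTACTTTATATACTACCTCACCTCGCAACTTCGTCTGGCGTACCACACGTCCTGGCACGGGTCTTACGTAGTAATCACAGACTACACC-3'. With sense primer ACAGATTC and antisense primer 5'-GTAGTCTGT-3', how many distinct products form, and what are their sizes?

Two products: 109 bp, 95 bp

The forward primer ACAGATTC matches the top strand at positions 50–57, 64–71.
The reverse primer's reverse complement is ACAGACTAC, matching at positions 150–158.
Each forward site pairs with the reverse site to give a product ending at position 158: sizes 109, 95 bp.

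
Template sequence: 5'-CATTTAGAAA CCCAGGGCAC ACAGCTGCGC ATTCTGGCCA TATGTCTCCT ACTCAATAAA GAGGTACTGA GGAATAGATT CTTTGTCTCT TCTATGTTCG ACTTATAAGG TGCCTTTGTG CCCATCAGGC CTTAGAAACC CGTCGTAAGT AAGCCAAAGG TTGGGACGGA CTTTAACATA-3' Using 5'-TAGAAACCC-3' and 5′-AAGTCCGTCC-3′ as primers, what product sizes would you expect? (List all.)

The forward primer TAGAAACCC matches the top strand at positions 5–13, 133–141.
The reverse primer's reverse complement is GGACGGACTT, matching at positions 164–173.
Each forward site pairs with the reverse site to give a product ending at position 173: sizes 169, 41 bp.

169 bp, 41 bp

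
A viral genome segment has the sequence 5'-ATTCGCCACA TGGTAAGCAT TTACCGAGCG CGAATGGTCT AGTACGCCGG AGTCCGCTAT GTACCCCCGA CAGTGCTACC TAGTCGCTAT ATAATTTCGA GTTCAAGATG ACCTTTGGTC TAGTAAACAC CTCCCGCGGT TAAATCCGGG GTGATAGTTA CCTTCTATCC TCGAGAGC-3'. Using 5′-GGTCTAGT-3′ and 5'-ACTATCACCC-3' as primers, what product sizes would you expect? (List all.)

The forward primer GGTCTAGT matches the top strand at positions 36–43, 117–124.
The reverse primer's reverse complement is GGGTGATAGT, matching at positions 149–158.
Each forward site pairs with the reverse site to give a product ending at position 158: sizes 123, 42 bp.

123 bp, 42 bp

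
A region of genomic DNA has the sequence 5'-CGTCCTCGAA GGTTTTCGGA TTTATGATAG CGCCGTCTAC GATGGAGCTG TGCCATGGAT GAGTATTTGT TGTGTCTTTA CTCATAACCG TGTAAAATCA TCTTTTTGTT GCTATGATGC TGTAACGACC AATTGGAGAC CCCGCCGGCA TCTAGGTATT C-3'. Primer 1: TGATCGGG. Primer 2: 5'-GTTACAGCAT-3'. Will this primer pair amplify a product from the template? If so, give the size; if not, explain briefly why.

Primer 1 (TGATCGGG) does not match the top strand, and its reverse complement CCCGATCA does not match either.
With no annealing site for primer 1, no amplification occurs.

No product — primer 1 has no binding site in the template.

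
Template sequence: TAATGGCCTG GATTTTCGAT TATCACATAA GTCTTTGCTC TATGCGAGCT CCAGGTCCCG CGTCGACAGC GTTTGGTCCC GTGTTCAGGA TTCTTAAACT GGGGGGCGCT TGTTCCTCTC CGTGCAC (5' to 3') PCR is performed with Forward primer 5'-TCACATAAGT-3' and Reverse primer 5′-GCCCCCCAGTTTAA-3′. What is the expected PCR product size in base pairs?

85 bp

Scanning the template, TCACATAAGT occurs at positions 23–32; this primer anneals to the bottom strand there with its 3' end pointing downstream.
Taking the reverse complement of GCCCCCCAGTTTAA gives TTAAACTGGGGGGC, found at positions 94–107 on the template; the primer anneals here to the top strand with its 3' end pointing upstream.
The product runs from position 23 to position 107, so its length is 107 − 23 + 1 = 85 bp.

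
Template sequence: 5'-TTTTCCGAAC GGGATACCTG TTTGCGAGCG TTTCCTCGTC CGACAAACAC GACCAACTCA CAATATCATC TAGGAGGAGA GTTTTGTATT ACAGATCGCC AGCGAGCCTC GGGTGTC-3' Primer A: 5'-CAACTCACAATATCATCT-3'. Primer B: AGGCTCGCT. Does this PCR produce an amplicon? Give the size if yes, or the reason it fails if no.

Yes — a 56 bp product.

Primer A (CAACTCACAATATCATCT) matches the top strand at positions 54–71; it acts as a forward primer.
Primer B's reverse complement is AGCGAGCCT, matching the top strand at positions 101–109; it acts as a reverse primer.
The 3' ends face each other across positions 54–109, giving a 56 bp product.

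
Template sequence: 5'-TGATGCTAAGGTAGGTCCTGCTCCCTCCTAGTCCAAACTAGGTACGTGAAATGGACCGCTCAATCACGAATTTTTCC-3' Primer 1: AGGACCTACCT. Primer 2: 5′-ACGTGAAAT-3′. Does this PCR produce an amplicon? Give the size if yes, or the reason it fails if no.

No product — the primers' 3' ends point away from each other.

Primer 1 (AGGACCTACCT) has reverse complement AGGTAGGTCCT, which matches the top strand at positions 9–19; primer 1 anneals to the top strand there with its 3' end pointing upstream toward position 9.
Primer 2 (ACGTGAAAT) matches the top strand directly at positions 44–52; it anneals to the bottom strand with its 3' end pointing downstream toward position 52.
The 3' ends diverge (primer 1 extends toward position 1, primer 2 toward position 77), so the primers never converge on a shared product.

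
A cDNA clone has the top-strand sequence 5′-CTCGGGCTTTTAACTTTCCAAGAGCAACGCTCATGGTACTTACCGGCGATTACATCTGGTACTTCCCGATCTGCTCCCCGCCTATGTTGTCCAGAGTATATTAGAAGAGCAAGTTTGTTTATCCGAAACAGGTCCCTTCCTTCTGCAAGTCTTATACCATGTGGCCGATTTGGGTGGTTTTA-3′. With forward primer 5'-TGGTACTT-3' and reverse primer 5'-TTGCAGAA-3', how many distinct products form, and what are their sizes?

Two products: 115 bp, 92 bp

The forward primer TGGTACTT matches the top strand at positions 34–41, 57–64.
The reverse primer's reverse complement is TTCTGCAA, matching at positions 141–148.
Each forward site pairs with the reverse site to give a product ending at position 148: sizes 115, 92 bp.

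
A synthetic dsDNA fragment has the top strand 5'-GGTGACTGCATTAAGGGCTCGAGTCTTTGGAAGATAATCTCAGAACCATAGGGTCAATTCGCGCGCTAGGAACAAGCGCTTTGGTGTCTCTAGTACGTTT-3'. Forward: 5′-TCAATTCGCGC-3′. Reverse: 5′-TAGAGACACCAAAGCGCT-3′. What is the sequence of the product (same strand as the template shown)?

Scanning the template, TCAATTCGCGC occurs at positions 54–64; this primer anneals to the bottom strand there with its 3' end pointing downstream.
Reverse complement of the reverse primer: AGCGCTTTGGTGTCTCTA. This occurs on the top strand at positions 75–92.
The product is the template from position 54 through 92 (39 bp).

5'-TCAATTCGCGCGCTAGGAACAAGCGCTTTGGTGTCTCTA-3'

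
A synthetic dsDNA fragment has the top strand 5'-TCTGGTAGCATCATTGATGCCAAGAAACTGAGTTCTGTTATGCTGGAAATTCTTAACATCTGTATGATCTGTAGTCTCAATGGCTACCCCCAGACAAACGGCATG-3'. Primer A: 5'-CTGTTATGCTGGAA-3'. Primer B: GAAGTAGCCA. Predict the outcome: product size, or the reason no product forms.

No product — primer B has no binding site in the template.

Primer B (GAAGTAGCCA) does not match the top strand, and its reverse complement TGGCTACTTC does not match either.
With no annealing site for primer B, no amplification occurs.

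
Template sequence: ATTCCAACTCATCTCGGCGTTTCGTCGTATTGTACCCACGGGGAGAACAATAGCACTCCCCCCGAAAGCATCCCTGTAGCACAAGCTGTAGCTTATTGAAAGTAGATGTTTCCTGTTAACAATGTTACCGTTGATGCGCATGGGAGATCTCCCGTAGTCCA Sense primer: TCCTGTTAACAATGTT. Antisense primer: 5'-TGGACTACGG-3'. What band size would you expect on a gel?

Scanning the template, TCCTGTTAACAATGTT occurs at positions 111–126; this primer anneals to the bottom strand there with its 3' end pointing downstream.
The reverse primer's reverse complement is CCGTAGTCCA, which matches the template at positions 152–161.
Amplicon spans positions 111–161: 51 bp.

51 bp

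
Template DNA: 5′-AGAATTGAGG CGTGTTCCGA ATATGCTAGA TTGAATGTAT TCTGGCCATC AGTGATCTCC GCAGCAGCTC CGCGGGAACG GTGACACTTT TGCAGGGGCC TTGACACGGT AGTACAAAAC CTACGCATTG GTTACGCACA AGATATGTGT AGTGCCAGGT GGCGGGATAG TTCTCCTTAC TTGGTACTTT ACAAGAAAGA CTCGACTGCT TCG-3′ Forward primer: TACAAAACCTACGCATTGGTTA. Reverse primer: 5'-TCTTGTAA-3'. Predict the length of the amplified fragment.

84 bp

The forward primer matches the template at positions 113–134.
Taking the reverse complement of TCTTGTAA gives TTACAAGA, found at positions 189–196 on the template; the primer anneals here to the top strand with its 3' end pointing upstream.
Product length = (reverse-primer end) − (forward-primer start) + 1 = 196 − 113 + 1 = 84 bp.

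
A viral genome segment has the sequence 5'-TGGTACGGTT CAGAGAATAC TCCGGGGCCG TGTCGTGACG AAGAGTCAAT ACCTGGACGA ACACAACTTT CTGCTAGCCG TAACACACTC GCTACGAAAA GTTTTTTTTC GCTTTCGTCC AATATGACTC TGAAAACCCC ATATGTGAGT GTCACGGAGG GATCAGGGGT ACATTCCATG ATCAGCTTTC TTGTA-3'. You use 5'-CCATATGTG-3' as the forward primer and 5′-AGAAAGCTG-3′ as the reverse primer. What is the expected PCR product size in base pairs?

53 bp

The forward primer matches the template at positions 139–147.
Reverse complement of the reverse primer: CAGCTTTCT. This occurs on the top strand at positions 183–191.
The product runs from position 139 to position 191, so its length is 191 − 139 + 1 = 53 bp.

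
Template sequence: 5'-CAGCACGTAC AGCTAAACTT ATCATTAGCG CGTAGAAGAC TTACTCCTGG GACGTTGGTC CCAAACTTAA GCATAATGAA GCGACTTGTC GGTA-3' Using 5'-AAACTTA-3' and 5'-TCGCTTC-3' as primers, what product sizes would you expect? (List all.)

The forward primer AAACTTA matches the top strand at positions 15–21, 63–69.
The reverse primer's reverse complement is GAAGCGA, matching at positions 78–84.
Each forward site pairs with the reverse site to give a product ending at position 84: sizes 70, 22 bp.

70 bp, 22 bp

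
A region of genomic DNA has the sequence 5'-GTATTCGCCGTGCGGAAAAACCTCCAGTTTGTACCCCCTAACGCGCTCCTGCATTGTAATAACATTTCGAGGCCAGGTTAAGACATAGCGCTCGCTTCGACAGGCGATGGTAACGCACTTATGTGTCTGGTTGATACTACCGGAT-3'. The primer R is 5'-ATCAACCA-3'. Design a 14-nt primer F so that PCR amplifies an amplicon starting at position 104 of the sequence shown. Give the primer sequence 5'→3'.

5'-GCGATGGTAACGCA-3'

The reverse primer's reverse complement TGGTTGAT matches the template at positions 128–135; the product starts at position 104.
The forward primer is identical to the top strand over positions 104–117: GCGATGGTAACGCA.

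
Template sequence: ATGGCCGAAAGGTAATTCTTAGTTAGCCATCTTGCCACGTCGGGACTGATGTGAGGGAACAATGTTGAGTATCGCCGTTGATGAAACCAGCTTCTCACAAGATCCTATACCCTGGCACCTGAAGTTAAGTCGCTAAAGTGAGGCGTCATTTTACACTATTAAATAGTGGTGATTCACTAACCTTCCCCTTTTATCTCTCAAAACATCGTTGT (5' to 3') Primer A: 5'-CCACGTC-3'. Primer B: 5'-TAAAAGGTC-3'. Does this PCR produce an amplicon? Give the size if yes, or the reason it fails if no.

No product — primer B has no binding site in the template.

Primer B (TAAAAGGTC) does not match the top strand, and its reverse complement GACCTTTTA does not match either.
With no annealing site for primer B, no amplification occurs.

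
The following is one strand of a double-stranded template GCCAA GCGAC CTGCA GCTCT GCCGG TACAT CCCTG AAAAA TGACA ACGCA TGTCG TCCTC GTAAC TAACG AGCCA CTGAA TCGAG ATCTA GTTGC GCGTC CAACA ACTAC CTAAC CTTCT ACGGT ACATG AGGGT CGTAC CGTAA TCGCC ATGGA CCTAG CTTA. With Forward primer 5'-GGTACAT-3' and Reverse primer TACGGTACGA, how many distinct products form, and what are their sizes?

The forward primer GGTACAT matches the top strand at positions 24–30, 123–129.
The reverse primer's reverse complement is TCGTACCGTA, matching at positions 135–144.
Each forward site pairs with the reverse site to give a product ending at position 144: sizes 121, 22 bp.

Two products: 121 bp, 22 bp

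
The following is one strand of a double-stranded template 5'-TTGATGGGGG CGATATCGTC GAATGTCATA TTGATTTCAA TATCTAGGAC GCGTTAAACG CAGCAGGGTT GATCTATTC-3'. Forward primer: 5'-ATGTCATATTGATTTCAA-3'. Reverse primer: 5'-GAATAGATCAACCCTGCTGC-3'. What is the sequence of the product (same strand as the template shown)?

The forward primer matches the template at positions 23–40.
Reverse complement of the reverse primer: GCAGCAGGGTTGATCTATTC. This occurs on the top strand at positions 60–79.
The product is the template from position 23 through 79 (57 bp).

5'-ATGTCATATTGATTTCAATATCTAGGACGCGTTAAACGCAGCAGGGTTGATCTATTC-3'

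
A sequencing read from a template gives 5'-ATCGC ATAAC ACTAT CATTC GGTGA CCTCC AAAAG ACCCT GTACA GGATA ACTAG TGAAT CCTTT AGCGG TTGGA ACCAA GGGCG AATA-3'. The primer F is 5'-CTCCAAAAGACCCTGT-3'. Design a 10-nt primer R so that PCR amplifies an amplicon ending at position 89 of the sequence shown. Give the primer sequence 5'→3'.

The forward primer binds at positions 27–42; the product's 3' end on the top strand is position 89.
The reverse primer anneals to the top strand over positions 80–89, i.e. to AGGGCGAATA.
Its sequence written 5'→3' is the reverse complement: TATTCGCCCT.

5'-TATTCGCCCT-3'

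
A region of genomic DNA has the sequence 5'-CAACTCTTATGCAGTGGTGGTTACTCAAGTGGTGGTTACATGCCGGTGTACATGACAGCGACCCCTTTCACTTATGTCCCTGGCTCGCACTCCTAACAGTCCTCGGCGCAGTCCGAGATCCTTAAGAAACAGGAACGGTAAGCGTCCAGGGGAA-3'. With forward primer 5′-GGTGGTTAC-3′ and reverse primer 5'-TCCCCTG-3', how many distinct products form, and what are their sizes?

Two products: 138 bp, 123 bp

The forward primer GGTGGTTAC matches the top strand at positions 16–24, 31–39.
The reverse primer's reverse complement is CAGGGGA, matching at positions 147–153.
Each forward site pairs with the reverse site to give a product ending at position 153: sizes 138, 123 bp.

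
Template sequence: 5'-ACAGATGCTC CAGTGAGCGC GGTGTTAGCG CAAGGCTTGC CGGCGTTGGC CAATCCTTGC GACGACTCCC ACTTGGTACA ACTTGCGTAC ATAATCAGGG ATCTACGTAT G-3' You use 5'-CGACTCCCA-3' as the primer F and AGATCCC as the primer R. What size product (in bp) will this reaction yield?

42 bp

Scanning the template, CGACTCCCA occurs at positions 63–71; this primer anneals to the bottom strand there with its 3' end pointing downstream.
Reverse complement of the reverse primer: GGGATCT. This occurs on the top strand at positions 98–104.
The product runs from position 63 to position 104, so its length is 104 − 63 + 1 = 42 bp.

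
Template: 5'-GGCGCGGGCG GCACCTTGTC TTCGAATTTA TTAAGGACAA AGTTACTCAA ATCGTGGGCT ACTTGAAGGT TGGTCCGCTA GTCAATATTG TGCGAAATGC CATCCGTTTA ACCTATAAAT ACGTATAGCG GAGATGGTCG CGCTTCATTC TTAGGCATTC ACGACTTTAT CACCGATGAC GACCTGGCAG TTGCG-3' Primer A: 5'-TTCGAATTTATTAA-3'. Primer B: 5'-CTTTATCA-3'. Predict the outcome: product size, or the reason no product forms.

No product — both primers anneal to the same strand and extend in the same direction.

Primer A (TTCGAATTTATTAA) matches the top strand at positions 21–34 (3' end points downstream).
Primer B (CTTTATCA) also matches the top strand directly, at positions 165–172 — its reverse complement TGATAAAG is not present.
Both primers anneal to the bottom strand with 3' ends pointing the same way, so neither can prime synthesis back toward the other.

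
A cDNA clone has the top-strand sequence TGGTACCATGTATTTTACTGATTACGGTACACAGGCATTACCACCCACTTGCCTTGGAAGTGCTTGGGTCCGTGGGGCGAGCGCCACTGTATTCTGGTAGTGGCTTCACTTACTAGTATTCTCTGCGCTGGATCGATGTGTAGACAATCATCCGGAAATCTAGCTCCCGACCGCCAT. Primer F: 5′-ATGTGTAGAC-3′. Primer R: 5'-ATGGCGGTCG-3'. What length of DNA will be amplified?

42 bp

Forward primer ATGTGTAGAC is found on the top strand at positions 136–145.
Reverse complement of the reverse primer: CGACCGCCAT. This occurs on the top strand at positions 168–177.
Amplicon spans positions 136–177: 42 bp.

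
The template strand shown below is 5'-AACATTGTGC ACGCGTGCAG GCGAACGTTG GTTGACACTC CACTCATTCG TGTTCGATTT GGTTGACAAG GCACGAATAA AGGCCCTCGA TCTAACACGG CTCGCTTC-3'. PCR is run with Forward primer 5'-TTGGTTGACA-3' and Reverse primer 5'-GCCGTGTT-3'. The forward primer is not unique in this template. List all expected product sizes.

74 bp, 43 bp

The forward primer TTGGTTGACA matches the top strand at positions 28–37, 59–68.
The reverse primer's reverse complement is AACACGGC, matching at positions 94–101.
Each forward site pairs with the reverse site to give a product ending at position 101: sizes 74, 43 bp.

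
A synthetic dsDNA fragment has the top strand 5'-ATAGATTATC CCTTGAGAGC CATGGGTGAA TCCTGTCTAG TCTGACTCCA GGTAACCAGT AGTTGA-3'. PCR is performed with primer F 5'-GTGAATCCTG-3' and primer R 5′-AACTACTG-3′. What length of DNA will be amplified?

Scanning the template, GTGAATCCTG occurs at positions 26–35; this primer anneals to the bottom strand there with its 3' end pointing downstream.
The reverse primer's reverse complement is CAGTAGTT, which matches the template at positions 57–64.
Amplicon spans positions 26–64: 39 bp.

39 bp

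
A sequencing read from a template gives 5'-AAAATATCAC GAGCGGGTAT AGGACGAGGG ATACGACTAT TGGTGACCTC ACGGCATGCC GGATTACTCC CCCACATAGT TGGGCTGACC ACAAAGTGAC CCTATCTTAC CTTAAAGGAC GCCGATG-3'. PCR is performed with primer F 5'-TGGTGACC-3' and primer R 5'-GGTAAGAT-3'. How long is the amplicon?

The forward primer matches the template at positions 41–48.
Taking the reverse complement of GGTAAGAT gives ATCTTACC, found at positions 104–111 on the template; the primer anneals here to the top strand with its 3' end pointing upstream.
The product runs from position 41 to position 111, so its length is 111 − 41 + 1 = 71 bp.

71 bp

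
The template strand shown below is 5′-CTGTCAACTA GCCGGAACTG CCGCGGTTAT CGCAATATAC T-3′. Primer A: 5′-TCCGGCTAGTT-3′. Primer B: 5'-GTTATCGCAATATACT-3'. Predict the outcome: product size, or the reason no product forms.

No product — the primers' 3' ends point away from each other.

Primer A (TCCGGCTAGTT) has reverse complement AACTAGCCGGA, which matches the top strand at positions 6–16; primer A anneals to the top strand there with its 3' end pointing upstream toward position 6.
Primer B (GTTATCGCAATATACT) matches the top strand directly at positions 26–41; it anneals to the bottom strand with its 3' end pointing downstream toward position 41.
The 3' ends diverge (primer A extends toward position 1, primer B toward position 41), so the primers never converge on a shared product.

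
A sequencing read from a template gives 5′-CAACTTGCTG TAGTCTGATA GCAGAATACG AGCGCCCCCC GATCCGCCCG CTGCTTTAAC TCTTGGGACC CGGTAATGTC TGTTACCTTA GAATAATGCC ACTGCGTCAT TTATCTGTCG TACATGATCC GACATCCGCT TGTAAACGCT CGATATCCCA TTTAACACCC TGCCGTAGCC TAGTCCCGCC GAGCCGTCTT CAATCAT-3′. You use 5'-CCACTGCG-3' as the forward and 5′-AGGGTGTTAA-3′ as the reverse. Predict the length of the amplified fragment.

73 bp

The forward primer matches the template at positions 99–106.
Reverse complement of the reverse primer: TTAACACCCT. This occurs on the top strand at positions 162–171.
Amplicon spans positions 99–171: 73 bp.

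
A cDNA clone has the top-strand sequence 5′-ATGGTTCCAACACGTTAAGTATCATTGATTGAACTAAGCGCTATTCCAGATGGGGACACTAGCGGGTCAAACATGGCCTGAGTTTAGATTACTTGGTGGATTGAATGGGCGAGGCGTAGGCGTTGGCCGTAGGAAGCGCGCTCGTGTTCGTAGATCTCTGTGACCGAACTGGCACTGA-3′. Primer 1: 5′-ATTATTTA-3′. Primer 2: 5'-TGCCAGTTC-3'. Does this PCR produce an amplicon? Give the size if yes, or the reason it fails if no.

Primer 1 (ATTATTTA) does not match the top strand, and its reverse complement TAAATAAT does not match either.
With no annealing site for primer 1, no amplification occurs.

No product — primer 1 has no binding site in the template.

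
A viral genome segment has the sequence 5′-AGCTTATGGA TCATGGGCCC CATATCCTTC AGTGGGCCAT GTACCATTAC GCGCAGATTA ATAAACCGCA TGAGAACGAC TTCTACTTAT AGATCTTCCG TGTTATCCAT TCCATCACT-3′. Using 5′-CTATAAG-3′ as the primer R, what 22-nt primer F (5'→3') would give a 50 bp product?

5'-ACCATTACGCGCAGATTAATAA-3'

The reverse primer's reverse complement CTTATAG matches the template at positions 86–92, so the product ends at position 92.
A 50 bp product then starts at position 92 − 50 + 1 = 43.
The forward primer is identical to the top strand there: ACCATTACGCGCAGATTAATAA.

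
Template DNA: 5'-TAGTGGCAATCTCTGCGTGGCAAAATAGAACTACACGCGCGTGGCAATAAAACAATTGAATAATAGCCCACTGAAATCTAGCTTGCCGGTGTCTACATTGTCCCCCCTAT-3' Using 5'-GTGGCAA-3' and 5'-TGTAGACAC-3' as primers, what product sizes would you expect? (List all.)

The forward primer GTGGCAA matches the top strand at positions 3–9, 17–23, 41–47.
The reverse primer's reverse complement is GTGTCTACA, matching at positions 89–97.
Each forward site pairs with the reverse site to give a product ending at position 97: sizes 95, 81, 57 bp.

95 bp, 81 bp, 57 bp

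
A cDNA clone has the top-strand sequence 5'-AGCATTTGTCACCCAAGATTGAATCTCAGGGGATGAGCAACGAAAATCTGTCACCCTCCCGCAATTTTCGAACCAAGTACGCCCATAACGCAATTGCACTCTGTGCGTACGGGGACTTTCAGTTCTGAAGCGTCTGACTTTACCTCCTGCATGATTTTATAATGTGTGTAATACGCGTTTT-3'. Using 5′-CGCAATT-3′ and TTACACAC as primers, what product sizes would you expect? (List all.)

112 bp, 83 bp

The forward primer CGCAATT matches the top strand at positions 60–66, 89–95.
The reverse primer's reverse complement is GTGTGTAA, matching at positions 164–171.
Each forward site pairs with the reverse site to give a product ending at position 171: sizes 112, 83 bp.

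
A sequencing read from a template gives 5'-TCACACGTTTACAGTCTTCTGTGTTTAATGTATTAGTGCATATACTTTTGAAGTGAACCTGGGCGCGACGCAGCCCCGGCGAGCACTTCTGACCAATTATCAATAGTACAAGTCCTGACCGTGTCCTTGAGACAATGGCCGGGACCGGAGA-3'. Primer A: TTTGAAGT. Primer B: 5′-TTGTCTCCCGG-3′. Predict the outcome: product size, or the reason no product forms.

No product — primer B has no binding site in the template.

Primer B (TTGTCTCCCGG) does not match the top strand, and its reverse complement CCGGGAGACAA does not match either.
With no annealing site for primer B, no amplification occurs.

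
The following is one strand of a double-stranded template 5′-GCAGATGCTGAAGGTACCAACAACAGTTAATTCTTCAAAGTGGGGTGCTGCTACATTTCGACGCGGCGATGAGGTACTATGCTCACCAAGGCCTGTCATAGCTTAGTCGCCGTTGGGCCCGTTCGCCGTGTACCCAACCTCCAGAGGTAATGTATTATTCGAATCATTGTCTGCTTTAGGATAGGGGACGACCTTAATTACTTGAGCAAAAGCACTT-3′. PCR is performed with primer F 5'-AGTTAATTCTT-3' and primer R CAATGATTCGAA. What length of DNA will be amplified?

145 bp

The forward primer matches the template at positions 25–35.
Reverse complement of the reverse primer: TTCGAATCATTG. This occurs on the top strand at positions 158–169.
Product length = (reverse-primer end) − (forward-primer start) + 1 = 169 − 25 + 1 = 145 bp.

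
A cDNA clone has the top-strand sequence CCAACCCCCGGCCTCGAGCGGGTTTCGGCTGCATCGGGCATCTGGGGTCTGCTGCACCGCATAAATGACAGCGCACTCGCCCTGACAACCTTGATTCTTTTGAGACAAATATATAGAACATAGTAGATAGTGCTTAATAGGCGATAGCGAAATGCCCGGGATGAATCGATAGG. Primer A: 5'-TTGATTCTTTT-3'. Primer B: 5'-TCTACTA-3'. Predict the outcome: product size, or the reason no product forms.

Yes — a 37 bp product.

Primer A (TTGATTCTTTT) matches the top strand at positions 91–101; it acts as a forward primer.
Primer B's reverse complement is TAGTAGA, matching the top strand at positions 121–127; it acts as a reverse primer.
The 3' ends face each other across positions 91–127, giving a 37 bp product.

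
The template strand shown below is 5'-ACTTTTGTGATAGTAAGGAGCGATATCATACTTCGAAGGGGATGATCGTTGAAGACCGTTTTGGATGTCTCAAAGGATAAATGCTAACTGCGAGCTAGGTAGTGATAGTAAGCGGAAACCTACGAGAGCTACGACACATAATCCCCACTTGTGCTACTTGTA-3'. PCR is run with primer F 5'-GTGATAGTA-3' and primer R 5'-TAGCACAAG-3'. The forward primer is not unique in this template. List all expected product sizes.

The forward primer GTGATAGTA matches the top strand at positions 7–15, 102–110.
The reverse primer's reverse complement is CTTGTGCTA, matching at positions 148–156.
Each forward site pairs with the reverse site to give a product ending at position 156: sizes 150, 55 bp.

150 bp, 55 bp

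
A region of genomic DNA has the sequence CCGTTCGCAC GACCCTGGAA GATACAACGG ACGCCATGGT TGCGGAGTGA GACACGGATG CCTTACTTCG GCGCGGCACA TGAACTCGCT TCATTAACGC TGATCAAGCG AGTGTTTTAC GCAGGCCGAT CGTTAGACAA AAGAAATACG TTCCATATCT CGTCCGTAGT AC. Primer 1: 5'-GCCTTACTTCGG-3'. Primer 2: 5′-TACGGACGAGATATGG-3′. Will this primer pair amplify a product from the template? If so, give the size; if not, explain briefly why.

Primer 1 (GCCTTACTTCGG) matches the top strand at positions 60–71; it acts as a forward primer.
Primer 2's reverse complement is CCATATCTCGTCCGTA, matching the top strand at positions 153–168; it acts as a reverse primer.
The 3' ends face each other across positions 60–168, giving a 109 bp product.

Yes — a 109 bp product.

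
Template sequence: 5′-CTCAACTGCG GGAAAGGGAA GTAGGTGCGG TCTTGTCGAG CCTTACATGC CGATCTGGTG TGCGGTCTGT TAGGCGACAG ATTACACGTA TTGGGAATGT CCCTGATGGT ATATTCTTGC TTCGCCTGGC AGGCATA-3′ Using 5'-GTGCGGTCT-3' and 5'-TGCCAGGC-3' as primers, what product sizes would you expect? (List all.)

The forward primer GTGCGGTCT matches the top strand at positions 25–33, 60–68.
The reverse primer's reverse complement is GCCTGGCA, matching at positions 124–131.
Each forward site pairs with the reverse site to give a product ending at position 131: sizes 107, 72 bp.

107 bp, 72 bp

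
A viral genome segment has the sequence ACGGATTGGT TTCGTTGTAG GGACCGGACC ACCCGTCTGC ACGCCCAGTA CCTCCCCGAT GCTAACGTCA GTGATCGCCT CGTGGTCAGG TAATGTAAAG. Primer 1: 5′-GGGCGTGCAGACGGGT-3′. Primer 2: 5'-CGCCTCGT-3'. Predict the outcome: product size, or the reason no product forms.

Primer 1 (GGGCGTGCAGACGGGT) has reverse complement ACCCGTCTGCACGCCC, which matches the top strand at positions 31–46; primer 1 anneals to the top strand there with its 3' end pointing upstream toward position 31.
Primer 2 (CGCCTCGT) matches the top strand directly at positions 76–83; it anneals to the bottom strand with its 3' end pointing downstream toward position 83.
The 3' ends diverge (primer 1 extends toward position 1, primer 2 toward position 100), so the primers never converge on a shared product.

No product — the primers' 3' ends point away from each other.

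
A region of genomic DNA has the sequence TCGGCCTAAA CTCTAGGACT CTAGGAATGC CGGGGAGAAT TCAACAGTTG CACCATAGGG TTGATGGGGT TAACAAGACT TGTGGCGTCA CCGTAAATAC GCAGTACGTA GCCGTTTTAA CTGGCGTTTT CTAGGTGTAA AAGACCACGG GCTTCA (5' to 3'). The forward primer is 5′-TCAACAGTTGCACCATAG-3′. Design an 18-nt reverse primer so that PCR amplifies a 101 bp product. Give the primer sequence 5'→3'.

5'-TTTACACCTAGAAAACGC-3'

The forward primer binds at positions 41–58, so a 101 bp product ends at position 41 + 101 − 1 = 141.
The reverse primer anneals to the top strand over positions 124–141, i.e. to GCGTTTTCTAGGTGTAAA.
Its sequence written 5'→3' is the reverse complement: TTTACACCTAGAAAACGC.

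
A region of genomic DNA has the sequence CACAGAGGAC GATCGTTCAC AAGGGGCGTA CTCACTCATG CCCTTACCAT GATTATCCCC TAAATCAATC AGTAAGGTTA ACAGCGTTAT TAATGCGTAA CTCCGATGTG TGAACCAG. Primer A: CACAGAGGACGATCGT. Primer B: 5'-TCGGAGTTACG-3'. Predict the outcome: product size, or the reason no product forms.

Yes — a 106 bp product.

Primer A (CACAGAGGACGATCGT) matches the top strand at positions 1–16; it acts as a forward primer.
Primer B's reverse complement is CGTAACTCCGA, matching the top strand at positions 96–106; it acts as a reverse primer.
The 3' ends face each other across positions 1–106, giving a 106 bp product.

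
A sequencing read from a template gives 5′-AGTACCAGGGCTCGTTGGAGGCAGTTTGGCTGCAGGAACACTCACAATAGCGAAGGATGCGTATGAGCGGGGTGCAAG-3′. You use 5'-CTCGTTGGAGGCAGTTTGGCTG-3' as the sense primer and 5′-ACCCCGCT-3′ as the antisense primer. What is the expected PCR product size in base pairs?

63 bp

The forward primer matches the template at positions 11–32.
Reverse complement of the reverse primer: AGCGGGGT. This occurs on the top strand at positions 66–73.
Product length = (reverse-primer end) − (forward-primer start) + 1 = 73 − 11 + 1 = 63 bp.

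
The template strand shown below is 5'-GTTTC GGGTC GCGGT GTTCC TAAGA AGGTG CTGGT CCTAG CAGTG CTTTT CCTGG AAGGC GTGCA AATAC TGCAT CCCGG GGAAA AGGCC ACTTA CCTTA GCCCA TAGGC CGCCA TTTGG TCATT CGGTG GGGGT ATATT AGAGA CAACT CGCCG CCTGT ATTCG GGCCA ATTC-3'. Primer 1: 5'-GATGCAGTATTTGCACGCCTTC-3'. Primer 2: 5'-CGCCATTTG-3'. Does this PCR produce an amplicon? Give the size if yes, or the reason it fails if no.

No product — the primers' 3' ends point away from each other.

Primer 1 (GATGCAGTATTTGCACGCCTTC) has reverse complement GAAGGCGTGCAAATACTGCATC, which matches the top strand at positions 55–76; primer 1 anneals to the top strand there with its 3' end pointing upstream toward position 55.
Primer 2 (CGCCATTTG) matches the top strand directly at positions 111–119; it anneals to the bottom strand with its 3' end pointing downstream toward position 119.
The 3' ends diverge (primer 1 extends toward position 1, primer 2 toward position 174), so the primers never converge on a shared product.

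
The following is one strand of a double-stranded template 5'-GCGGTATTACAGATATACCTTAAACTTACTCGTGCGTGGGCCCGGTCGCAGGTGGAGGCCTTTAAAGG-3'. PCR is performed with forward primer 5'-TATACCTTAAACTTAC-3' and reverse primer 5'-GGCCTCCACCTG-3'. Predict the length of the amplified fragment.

47 bp

The forward primer matches the template at positions 14–29.
Taking the reverse complement of GGCCTCCACCTG gives CAGGTGGAGGCC, found at positions 49–60 on the template; the primer anneals here to the top strand with its 3' end pointing upstream.
Amplicon spans positions 14–60: 47 bp.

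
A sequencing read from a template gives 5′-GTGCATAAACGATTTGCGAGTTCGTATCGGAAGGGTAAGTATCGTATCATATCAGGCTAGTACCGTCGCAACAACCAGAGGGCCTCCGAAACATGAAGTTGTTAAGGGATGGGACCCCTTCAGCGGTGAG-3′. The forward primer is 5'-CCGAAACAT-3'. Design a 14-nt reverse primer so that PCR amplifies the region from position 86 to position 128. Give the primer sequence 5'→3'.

The product's 3' end on the top strand is position 128.
The reverse primer anneals to the top strand over positions 115–128, i.e. to CCCCTTCAGCGGTG.
Its sequence written 5'→3' is the reverse complement: CACCGCTGAAGGGG.

5'-CACCGCTGAAGGGG-3'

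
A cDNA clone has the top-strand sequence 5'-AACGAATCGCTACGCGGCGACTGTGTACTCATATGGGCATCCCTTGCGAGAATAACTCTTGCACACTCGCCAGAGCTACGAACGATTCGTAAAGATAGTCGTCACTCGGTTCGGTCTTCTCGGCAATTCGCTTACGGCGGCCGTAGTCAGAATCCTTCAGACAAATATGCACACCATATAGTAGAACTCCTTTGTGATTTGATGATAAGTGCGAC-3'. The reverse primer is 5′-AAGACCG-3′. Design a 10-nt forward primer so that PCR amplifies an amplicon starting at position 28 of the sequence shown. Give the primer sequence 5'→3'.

5'-CTCATATGGG-3'

The reverse primer's reverse complement CGGTCTT matches the template at positions 112–118; the product starts at position 28.
The forward primer is identical to the top strand over positions 28–37: CTCATATGGG.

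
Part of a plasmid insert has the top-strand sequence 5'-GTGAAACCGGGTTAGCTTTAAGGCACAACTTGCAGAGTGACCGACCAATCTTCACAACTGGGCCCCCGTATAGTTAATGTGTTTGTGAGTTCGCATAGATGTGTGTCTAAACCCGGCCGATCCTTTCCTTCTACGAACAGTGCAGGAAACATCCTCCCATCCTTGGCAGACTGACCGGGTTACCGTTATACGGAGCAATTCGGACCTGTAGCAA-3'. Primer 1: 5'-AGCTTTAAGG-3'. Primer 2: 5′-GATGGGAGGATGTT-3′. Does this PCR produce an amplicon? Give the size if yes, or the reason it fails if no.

Yes — a 148 bp product.

Primer 1 (AGCTTTAAGG) matches the top strand at positions 14–23; it acts as a forward primer.
Primer 2's reverse complement is AACATCCTCCCATC, matching the top strand at positions 148–161; it acts as a reverse primer.
The 3' ends face each other across positions 14–161, giving a 148 bp product.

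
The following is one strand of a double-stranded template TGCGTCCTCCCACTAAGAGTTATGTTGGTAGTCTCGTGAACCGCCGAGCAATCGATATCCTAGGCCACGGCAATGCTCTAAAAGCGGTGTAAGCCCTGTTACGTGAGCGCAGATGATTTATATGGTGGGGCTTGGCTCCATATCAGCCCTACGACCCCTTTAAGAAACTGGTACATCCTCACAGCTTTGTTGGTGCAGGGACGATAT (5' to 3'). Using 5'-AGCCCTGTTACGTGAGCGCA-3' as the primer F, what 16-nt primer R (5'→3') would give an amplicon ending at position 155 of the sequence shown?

5'-GTCGTAGGGCTGATAT-3'

The forward primer binds at positions 92–111; the product's 3' end on the top strand is position 155.
The reverse primer anneals to the top strand over positions 140–155, i.e. to ATATCAGCCCTACGAC.
Its sequence written 5'→3' is the reverse complement: GTCGTAGGGCTGATAT.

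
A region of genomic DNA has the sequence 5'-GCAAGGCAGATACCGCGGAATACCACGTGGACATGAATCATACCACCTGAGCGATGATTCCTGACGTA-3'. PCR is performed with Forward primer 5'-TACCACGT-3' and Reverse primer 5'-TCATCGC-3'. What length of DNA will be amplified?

37 bp

Scanning the template, TACCACGT occurs at positions 21–28; this primer anneals to the bottom strand there with its 3' end pointing downstream.
The reverse primer's reverse complement is GCGATGA, which matches the template at positions 51–57.
The product runs from position 21 to position 57, so its length is 57 − 21 + 1 = 37 bp.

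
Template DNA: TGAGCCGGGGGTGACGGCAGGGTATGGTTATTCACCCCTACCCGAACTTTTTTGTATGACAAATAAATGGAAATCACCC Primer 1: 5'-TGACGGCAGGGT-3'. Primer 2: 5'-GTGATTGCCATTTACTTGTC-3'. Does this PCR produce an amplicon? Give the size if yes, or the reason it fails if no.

No product — primer 2 has no binding site in the template.

Primer 2 (GTGATTGCCATTTACTTGTC) does not match the top strand, and its reverse complement GACAAGTAAATGGCAATCAC does not match either.
With no annealing site for primer 2, no amplification occurs.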